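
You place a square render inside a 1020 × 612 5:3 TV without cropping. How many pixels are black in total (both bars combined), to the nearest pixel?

249696 pixels

Since 1.000 < 1.667, the render is height-limited.
Content width = 612 × 1/1 ≈ 612.0000 px.
1020 − 612.0000 = 408.0000 px of bars.
Across the 612-px span: 408.0000 × 612 ≈ 249696 px.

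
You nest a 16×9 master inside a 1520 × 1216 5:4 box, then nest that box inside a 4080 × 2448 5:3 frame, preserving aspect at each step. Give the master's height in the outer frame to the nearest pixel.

Inside the 1520×1216 canvas the master is width-limited at 1520.00 × 855.00.
Second fit — the 5:4 canvas into 4080×2448 spans the height: 3060.00 × 2448.00 (×2.0132 from 1520×1216).
Applying the same ×2.0132: 855.00 → 1721.25.

1721 px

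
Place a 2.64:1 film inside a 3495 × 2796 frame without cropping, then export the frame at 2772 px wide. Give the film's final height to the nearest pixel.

1050 px

At 3495×2796 the film is width-limited, so height = 3495 / 2.640 ≈ 1323.86 px.
Resizing to 2772 px wide multiplies everything by 0.7931: 1323.86 → 1050.00 px.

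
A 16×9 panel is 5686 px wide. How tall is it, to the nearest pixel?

3198 px

Height = 5686·9/16 = 3198.38.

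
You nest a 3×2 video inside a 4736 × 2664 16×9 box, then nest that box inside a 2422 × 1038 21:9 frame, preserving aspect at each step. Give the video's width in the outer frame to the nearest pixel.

First fit — 3×2 into 4736×2664 spans the height: 3996.00 × 2664.00.
The 16×9 canvas is height-limited in 2422×1038, giving 1845.33 × 1038.00; scale factor 0.3896.
So the video's width is 3996.00 × 0.3896 ≈ 1557.00.

1557 px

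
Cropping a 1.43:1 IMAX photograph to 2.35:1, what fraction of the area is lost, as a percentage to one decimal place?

39.1%

The width stays; only height is cut (since 2.35:1 is wider than 1.43:1 IMAX).
Area ratio = (1.430)/(2.350) = 60.85%; the remaining 39.15% is cropped out.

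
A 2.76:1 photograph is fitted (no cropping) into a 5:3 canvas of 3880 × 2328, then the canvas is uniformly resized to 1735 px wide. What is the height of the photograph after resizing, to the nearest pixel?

629 px

In the 3880×2328 frame the photograph fills the width: height = 3880 / 2.760 ≈ 1405.80 px.
Scaling 3880 → 1735 is ×0.4472, so the height becomes 1405.80 × 0.4472 ≈ 628.62 px.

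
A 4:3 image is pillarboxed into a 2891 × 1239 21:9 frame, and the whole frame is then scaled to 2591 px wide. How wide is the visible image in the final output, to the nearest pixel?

In the 2891×1239 frame the image fills the height: width = 1239 × 4/3 ≈ 1652.00 px.
The frame scales by 2591/2891 = 0.8962; 1652.00 × 0.8962 ≈ 1480.57 px.

1481 px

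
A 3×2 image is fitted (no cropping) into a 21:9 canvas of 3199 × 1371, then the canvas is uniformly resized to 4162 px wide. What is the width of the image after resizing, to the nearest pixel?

2676 px

In the 3199×1371 frame the image fills the height: width = 1371 × 3/2 ≈ 2056.50 px.
Scaling 3199 → 4162 is ×1.3010, so the width becomes 2056.50 × 1.3010 ≈ 2675.57 px.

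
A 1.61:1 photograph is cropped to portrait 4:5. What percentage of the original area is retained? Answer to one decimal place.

49.7%

The height stays; only width is cut (since portrait 4:5 is narrower than 1.61:1).
(0.800)/(1.610) ≈ 0.497 of the area survives.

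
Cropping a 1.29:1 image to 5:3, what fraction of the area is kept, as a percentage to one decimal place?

Going from 1.29:1 to 5:3 means cutting height while keeping width.
Area ratio = (1.290)/(1.667) = 77.40% retained.

77.4%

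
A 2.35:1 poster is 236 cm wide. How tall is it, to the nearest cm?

100 cm

At 2.35:1, 236 / 2.350 ≈ 100.43.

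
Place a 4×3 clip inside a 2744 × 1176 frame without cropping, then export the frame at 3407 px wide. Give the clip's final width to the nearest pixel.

1947 px

Fitted into 2744×1176, the clip spans the height; its width is 1176 × 4/3 ≈ 1568.00 px.
Resizing to 3407 px wide multiplies everything by 1.2416: 1568.00 → 1946.86 px.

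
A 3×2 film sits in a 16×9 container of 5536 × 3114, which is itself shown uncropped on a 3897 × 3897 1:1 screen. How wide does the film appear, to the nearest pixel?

3288 px

Inside the 5536×3114 canvas the film is height-limited at 4671.00 × 3114.00.
16×9 in 3897×3897: fills the width, so the intermediate becomes 3897.00 × 2192.06 — a scale of ×0.7039.
So the film's width is 4671.00 × 0.7039 ≈ 3288.09.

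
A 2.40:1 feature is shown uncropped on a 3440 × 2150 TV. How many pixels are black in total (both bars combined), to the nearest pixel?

2.40:1 (2.400) > 16×10 (1.600), so the feature fills the width.
The feature is 3440 / 2.400 ≈ 1433.3333 px tall.
2150 − 1433.3333 = 716.6667 px of bars.
Bar area = 716.6667 × 3440 ≈ 2465333 px.

2465333 pixels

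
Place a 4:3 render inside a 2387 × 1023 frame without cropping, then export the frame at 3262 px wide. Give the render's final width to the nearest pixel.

1864 px

At 2387×1023 the render is height-limited, so width = 1023 × 4/3 ≈ 1364.00 px.
Resizing to 3262 px wide multiplies everything by 1.3666: 1364.00 → 1864.00 px.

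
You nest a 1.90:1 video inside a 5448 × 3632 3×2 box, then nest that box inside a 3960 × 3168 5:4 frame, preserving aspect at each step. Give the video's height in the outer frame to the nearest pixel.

First fit — 1.90:1 into 5448×3632 spans the width: 5448.00 × 2867.37.
Second fit — the 3×2 canvas into 3960×3168 spans the width: 3960.00 × 2640.00 (×0.7269 from 5448×3632).
The video scales with it: height 2867.37 × 0.7269 ≈ 2084.21.

2084 px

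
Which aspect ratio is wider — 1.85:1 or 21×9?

21×9

1.85 and 21×9 = 2.333; 2.333 > 1.85.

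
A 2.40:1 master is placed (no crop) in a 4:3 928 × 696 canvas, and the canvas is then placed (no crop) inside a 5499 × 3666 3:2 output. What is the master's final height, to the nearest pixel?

2037 px

Inside the 928×696 canvas the master is width-limited at 928.00 × 386.67.
The 4:3 canvas is height-limited in 5499×3666, giving 4888.00 × 3666.00; scale factor 5.2672.
So the master's height is 386.67 × 5.2672 ≈ 2036.67.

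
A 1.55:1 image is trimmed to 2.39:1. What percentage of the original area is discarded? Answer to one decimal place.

35.1%

2.39:1 is wider than 1.55:1, so the crop keeps the full width and trims the height.
Fraction kept = (1.550)/(2.390) ≈ 64.85%, so 35.15% is lost.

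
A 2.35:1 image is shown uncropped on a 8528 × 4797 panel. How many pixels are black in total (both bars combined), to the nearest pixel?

Since 2.350 > 1.778, the image is width-limited.
That makes the image 3628.9362 px tall (8528 / 2.350).
Leftover height: 4797 − 3628.9362 = 1168.0638 px.
Across the 8528-px span: 1168.0638 × 8528 ≈ 9961248 px.

9961248 pixels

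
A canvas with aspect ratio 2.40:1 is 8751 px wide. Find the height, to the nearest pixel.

Height = 8751 / 2.400 = 3646.25.

3646 px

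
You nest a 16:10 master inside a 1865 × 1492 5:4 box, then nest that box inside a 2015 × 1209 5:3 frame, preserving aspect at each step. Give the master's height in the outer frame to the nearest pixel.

16:10 in 1865×1492: fills the width, so the master is 1865.00 × 1165.62.
Second fit — the 5:4 canvas into 2015×1209 spans the height: 1511.25 × 1209.00 (×0.8103 from 1865×1492).
The master scales with it: height 1165.62 × 0.8103 ≈ 944.53.

945 px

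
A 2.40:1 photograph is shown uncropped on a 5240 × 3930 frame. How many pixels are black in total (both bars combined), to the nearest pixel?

2.40:1 is wider than 4:3, so it spans the full width.
That makes the image 2183.3333 px tall (5240 / 2.400).
3930 − 2183.3333 = 1746.6667 px of bars.
That's 1746.6667 × 5240 ≈ 9152533 black pixels.

9152533 pixels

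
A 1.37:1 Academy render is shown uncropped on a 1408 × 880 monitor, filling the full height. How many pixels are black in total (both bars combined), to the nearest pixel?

The render is 880 × 1.370 ≈ 1205.6000 px wide.
Leftover width: 1408 − 1205.6000 = 202.4000 px.
Bar area = 202.4000 × 880 ≈ 178112 px.

178112 pixels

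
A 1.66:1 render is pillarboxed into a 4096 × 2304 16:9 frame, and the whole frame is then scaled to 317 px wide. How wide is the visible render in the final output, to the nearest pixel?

296 px

Fitted into 4096×2304, the render spans the height; its width is 2304 × 1.660 ≈ 3824.64 px.
Resizing to 317 px wide multiplies everything by 0.0774: 3824.64 → 296.00 px.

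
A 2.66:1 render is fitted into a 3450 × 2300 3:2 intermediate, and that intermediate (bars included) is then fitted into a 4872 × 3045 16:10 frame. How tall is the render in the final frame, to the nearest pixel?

Inside the 3450×2300 canvas the render is width-limited at 3450.00 × 1296.99.
3:2 in 4872×3045: fills the height, so the intermediate becomes 4567.50 × 3045.00 — a scale of ×1.3239.
So the render's height is 1296.99 × 1.3239 ≈ 1717.11.

1717 px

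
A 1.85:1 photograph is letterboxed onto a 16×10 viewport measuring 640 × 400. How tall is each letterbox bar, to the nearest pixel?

27 px

1.85:1 (1.850) > 16×10 (1.600), so the photograph fills the width.
That makes the image 345.95 px tall (640 / 1.850).
400 − 345.95 = 54.05 px of bars (27.03 each).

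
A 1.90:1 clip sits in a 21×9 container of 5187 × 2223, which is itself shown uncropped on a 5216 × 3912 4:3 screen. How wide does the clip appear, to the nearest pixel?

4247 px

First fit — 1.90:1 into 5187×2223 spans the height: 4223.70 × 2223.00.
The 21×9 canvas is width-limited in 5216×3912, giving 5216.00 × 2235.43; scale factor 1.0056.
So the clip's width is 4223.70 × 1.0056 ≈ 4247.31.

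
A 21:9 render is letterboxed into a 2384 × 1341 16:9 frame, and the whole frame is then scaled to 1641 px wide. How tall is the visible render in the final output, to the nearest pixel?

Fitted into 2384×1341, the render spans the width; its height is 2384 × 9/21 ≈ 1021.71 px.
Resizing to 1641 px wide multiplies everything by 0.6883: 1021.71 → 703.29 px.

703 px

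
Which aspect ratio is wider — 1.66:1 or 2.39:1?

1.66 and 2.39; 2.39 > 1.66.

2.39:1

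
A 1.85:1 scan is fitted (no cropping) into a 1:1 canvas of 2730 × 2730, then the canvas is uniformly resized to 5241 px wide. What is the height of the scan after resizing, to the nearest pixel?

2833 px

Fitted into 2730×2730, the scan spans the width; its height is 2730 / 1.850 ≈ 1475.68 px.
Resizing to 5241 px wide multiplies everything by 1.9198: 1475.68 → 2832.97 px.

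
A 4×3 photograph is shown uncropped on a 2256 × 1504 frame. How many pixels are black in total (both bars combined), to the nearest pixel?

377003 pixels

4×3 is narrower than 3×2, so it spans the full height.
The photograph is 1504 × 4/3 ≈ 2005.3333 px wide.
Black = 2256 − 2005.3333 = 250.6667 px.
Bar area = 250.6667 × 1504 ≈ 377003 px.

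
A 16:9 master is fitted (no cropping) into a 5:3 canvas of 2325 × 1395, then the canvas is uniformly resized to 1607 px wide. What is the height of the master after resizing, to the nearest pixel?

904 px

In the 2325×1395 frame the master fills the width: height = 2325 × 9/16 ≈ 1307.81 px.
Resizing to 1607 px wide multiplies everything by 0.6912: 1307.81 → 903.94 px.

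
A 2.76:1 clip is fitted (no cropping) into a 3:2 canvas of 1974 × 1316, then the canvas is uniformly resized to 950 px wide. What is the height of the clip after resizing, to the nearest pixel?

In the 1974×1316 frame the clip fills the width: height = 1974 / 2.760 ≈ 715.22 px.
The frame scales by 950/1974 = 0.4813; 715.22 × 0.4813 ≈ 344.20 px.

344 px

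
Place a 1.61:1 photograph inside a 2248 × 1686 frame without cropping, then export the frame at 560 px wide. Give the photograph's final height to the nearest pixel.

Fitted into 2248×1686, the photograph spans the width; its height is 2248 / 1.610 ≈ 1396.27 px.
Scaling 2248 → 560 is ×0.2491, so the height becomes 1396.27 × 0.2491 ≈ 347.83 px.

348 px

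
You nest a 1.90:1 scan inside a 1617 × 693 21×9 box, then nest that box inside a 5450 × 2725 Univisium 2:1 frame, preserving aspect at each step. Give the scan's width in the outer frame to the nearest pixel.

First fit — 1.90:1 into 1617×693 spans the height: 1316.70 × 693.00.
21×9 in 5450×2725: fills the width, so the intermediate becomes 5450.00 × 2335.71 — a scale of ×3.3704.
Applying the same ×3.3704: 1316.70 → 4437.86.

4438 px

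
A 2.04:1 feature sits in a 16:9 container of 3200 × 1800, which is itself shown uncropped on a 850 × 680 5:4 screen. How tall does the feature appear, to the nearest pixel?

417 px

First fit — 2.04:1 into 3200×1800 spans the width: 3200.00 × 1568.63.
Second fit — the 16:9 canvas into 850×680 spans the width: 850.00 × 478.12 (×0.2656 from 3200×1800).
So the feature's height is 1568.63 × 0.2656 ≈ 416.67.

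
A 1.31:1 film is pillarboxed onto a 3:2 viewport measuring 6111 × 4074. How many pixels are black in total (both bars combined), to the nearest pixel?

1.31:1 is narrower than 3:2, so it spans the full height.
The film is 4074 × 1.310 ≈ 5336.9400 px wide.
6111 − 5336.9400 = 774.0600 px of bars.
That's 774.0600 × 4074 ≈ 3153520 black pixels.

3153520 pixels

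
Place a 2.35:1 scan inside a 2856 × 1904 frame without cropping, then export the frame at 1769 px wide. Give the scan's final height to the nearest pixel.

Fitted into 2856×1904, the scan spans the width; its height is 2856 / 2.350 ≈ 1215.32 px.
Resizing to 1769 px wide multiplies everything by 0.6194: 1215.32 → 752.77 px.

753 px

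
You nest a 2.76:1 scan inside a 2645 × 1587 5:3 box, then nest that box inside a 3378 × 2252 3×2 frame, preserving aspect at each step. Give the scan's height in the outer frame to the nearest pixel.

1224 px

First fit — 2.76:1 into 2645×1587 spans the width: 2645.00 × 958.33.
Second fit — the 5:3 canvas into 3378×2252 spans the width: 3378.00 × 2026.80 (×1.2771 from 2645×1587).
The scan scales with it: height 958.33 × 1.2771 ≈ 1223.91.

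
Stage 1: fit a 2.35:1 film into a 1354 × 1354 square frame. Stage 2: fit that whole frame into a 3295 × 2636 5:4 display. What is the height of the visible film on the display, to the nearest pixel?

1122 px

Inside the 1354×1354 canvas the film is width-limited at 1354.00 × 576.17.
square in 3295×2636: fills the height, so the intermediate becomes 2636.00 × 2636.00 — a scale of ×1.9468.
The film scales with it: height 576.17 × 1.9468 ≈ 1121.70.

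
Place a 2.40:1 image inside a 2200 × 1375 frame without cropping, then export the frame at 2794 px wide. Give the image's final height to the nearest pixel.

1164 px

At 2200×1375 the image is width-limited, so height = 2200 / 2.400 ≈ 916.67 px.
The frame scales by 2794/2200 = 1.2700; 916.67 × 1.2700 ≈ 1164.17 px.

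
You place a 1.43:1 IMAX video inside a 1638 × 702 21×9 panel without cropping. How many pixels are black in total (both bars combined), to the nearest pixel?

445166 pixels

1.43:1 IMAX (1.430) < 21×9 (2.333), so the video fills the height.
That makes the image 1003.8600 px wide (702 × 1.430).
1638 − 1003.8600 = 634.1400 px of bars.
That's 634.1400 × 702 ≈ 445166 black pixels.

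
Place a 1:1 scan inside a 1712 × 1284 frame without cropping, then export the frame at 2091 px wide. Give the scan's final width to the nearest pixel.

1568 px

Fitted into 1712×1284, the scan spans the height; its width is 1284 × 1/1 ≈ 1284.00 px.
Resizing to 2091 px wide multiplies everything by 1.2214: 1284.00 → 1568.25 px.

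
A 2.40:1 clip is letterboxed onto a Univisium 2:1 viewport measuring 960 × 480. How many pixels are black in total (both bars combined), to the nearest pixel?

2.40:1 (2.400) > Univisium 2:1 (2.000), so the clip fills the width.
The clip is 960 / 2.400 ≈ 400.0000 px tall.
480 − 400.0000 = 80.0000 px of bars.
Across the 960-px span: 80.0000 × 960 ≈ 76800 px.

76800 pixels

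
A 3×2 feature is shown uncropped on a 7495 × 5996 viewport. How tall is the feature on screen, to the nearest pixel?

3×2 is wider than 5:4, so it spans the full width.
Content height = 7495 × 2/3 ≈ 4996.67 px.

4997 px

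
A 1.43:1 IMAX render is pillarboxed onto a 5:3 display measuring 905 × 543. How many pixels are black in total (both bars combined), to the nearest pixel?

69781 pixels

1.43:1 IMAX (1.430) < 5:3 (1.667), so the render fills the height.
The render is 543 × 1.430 ≈ 776.4900 px wide.
Leftover width: 905 − 776.4900 = 128.5100 px.
Across the 543-px span: 128.5100 × 543 ≈ 69781 px.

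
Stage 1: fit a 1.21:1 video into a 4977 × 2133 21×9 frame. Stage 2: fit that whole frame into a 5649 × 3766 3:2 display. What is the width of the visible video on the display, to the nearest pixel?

2929 px

1.21:1 in 4977×2133: fills the height, so the video is 2580.93 × 2133.00.
21×9 in 5649×3766: fills the width, so the intermediate becomes 5649.00 × 2421.00 — a scale of ×1.1350.
The video scales with it: width 2580.93 × 1.1350 ≈ 2929.41.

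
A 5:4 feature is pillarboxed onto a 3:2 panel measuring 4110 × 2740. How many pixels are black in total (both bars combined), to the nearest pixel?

5:4 (1.250) < 3:2 (1.500), so the feature fills the height.
The feature is 2740 × 5/4 ≈ 3425.0000 px wide.
Leftover width: 4110 − 3425.0000 = 685.0000 px.
That's 685.0000 × 2740 ≈ 1876900 black pixels.

1876900 pixels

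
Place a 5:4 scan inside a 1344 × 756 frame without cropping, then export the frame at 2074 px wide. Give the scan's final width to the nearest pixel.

1458 px

In the 1344×756 frame the scan fills the height: width = 756 × 5/4 ≈ 945.00 px.
Scaling 1344 → 2074 is ×1.5432, so the width becomes 945.00 × 1.5432 ≈ 1458.28 px.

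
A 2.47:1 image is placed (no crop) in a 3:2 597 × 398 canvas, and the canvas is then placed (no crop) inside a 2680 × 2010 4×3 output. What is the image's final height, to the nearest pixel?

1085 px

Inside the 597×398 canvas the image is width-limited at 597.00 × 241.70.
The 3:2 canvas is width-limited in 2680×2010, giving 2680.00 × 1786.67; scale factor 4.4891.
So the image's height is 241.70 × 4.4891 ≈ 1085.02.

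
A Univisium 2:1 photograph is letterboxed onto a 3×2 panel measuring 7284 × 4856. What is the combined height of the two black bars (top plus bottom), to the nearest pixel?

Univisium 2:1 is wider than 3×2, so it spans the full width.
That makes the image 3642.00 px tall (7284 × 1/2).
4856 − 3642.00 = 1214.00 px of bars.

1214 px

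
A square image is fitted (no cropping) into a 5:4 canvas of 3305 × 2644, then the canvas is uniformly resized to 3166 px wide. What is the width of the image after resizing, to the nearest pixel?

Fitted into 3305×2644, the image spans the height; its width is 2644 × 1/1 ≈ 2644.00 px.
The frame scales by 3166/3305 = 0.9579; 2644.00 × 0.9579 ≈ 2532.80 px.

2533 px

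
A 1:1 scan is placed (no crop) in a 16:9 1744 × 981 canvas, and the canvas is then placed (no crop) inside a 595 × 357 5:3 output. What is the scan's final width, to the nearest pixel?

Inside the 1744×981 canvas the scan is height-limited at 981.00 × 981.00.
16:9 in 595×357: fills the width, so the intermediate becomes 595.00 × 334.69 — a scale of ×0.3412.
Applying the same ×0.3412: 981.00 → 334.69.

335 px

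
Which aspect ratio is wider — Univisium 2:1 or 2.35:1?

Univisium 2:1 = 2 and 2.35; 2.35 > 2.

2.35:1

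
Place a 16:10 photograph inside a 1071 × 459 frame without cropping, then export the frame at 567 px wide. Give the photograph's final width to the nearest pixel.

In the 1071×459 frame the photograph fills the height: width = 459 × 16/10 ≈ 734.40 px.
Resizing to 567 px wide multiplies everything by 0.5294: 734.40 → 388.80 px.

389 px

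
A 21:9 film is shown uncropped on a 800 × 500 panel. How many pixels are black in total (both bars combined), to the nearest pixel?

125714 pixels

21:9 (2.333) > 16×10 (1.600), so the film fills the width.
The film is 800 × 9/21 ≈ 342.8571 px tall.
Leftover height: 500 − 342.8571 = 157.1429 px.
Across the 800-px span: 157.1429 × 800 ≈ 125714 px.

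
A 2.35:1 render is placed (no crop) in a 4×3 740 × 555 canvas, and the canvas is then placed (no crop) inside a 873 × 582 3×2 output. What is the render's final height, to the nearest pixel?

Inside the 740×555 canvas the render is width-limited at 740.00 × 314.89.
4×3 in 873×582: fills the height, so the intermediate becomes 776.00 × 582.00 — a scale of ×1.0486.
The render scales with it: height 314.89 × 1.0486 ≈ 330.21.

330 px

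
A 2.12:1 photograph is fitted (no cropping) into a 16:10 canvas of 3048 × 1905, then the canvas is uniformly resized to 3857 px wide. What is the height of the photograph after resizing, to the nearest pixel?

Fitted into 3048×1905, the photograph spans the width; its height is 3048 / 2.120 ≈ 1437.74 px.
The frame scales by 3857/3048 = 1.2654; 1437.74 × 1.2654 ≈ 1819.34 px.

1819 px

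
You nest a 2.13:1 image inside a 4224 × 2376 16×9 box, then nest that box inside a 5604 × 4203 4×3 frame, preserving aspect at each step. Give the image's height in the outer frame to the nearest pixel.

First fit — 2.13:1 into 4224×2376 spans the width: 4224.00 × 1983.10.
16×9 in 5604×4203: fills the width, so the intermediate becomes 5604.00 × 3152.25 — a scale of ×1.3267.
Applying the same ×1.3267: 1983.10 → 2630.99.

2631 px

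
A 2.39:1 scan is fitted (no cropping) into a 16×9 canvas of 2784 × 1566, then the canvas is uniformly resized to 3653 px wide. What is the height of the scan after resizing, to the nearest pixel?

1528 px

At 2784×1566 the scan is width-limited, so height = 2784 / 2.390 ≈ 1164.85 px.
Scaling 2784 → 3653 is ×1.3121, so the height becomes 1164.85 × 1.3121 ≈ 1528.45 px.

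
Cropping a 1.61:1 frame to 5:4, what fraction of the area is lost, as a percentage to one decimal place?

22.4%

5:4 is narrower than 1.61:1, so the crop keeps the full height and trims the width.
(1.250)/(1.610) ≈ 0.776 of the area survives, leaving 22.36% discarded.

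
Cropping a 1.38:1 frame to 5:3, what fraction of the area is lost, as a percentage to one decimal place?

Going from 1.38:1 to 5:3 means cutting height while keeping width.
(1.380)/(1.667) ≈ 0.828 of the area survives, leaving 17.20% discarded.

17.2%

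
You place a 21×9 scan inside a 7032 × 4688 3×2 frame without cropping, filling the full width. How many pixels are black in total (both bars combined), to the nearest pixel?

11773577 pixels

That makes the image 3013.7143 px tall (7032 × 9/21).
Black = 4688 − 3013.7143 = 1674.2857 px.
That's 1674.2857 × 7032 ≈ 11773577 black pixels.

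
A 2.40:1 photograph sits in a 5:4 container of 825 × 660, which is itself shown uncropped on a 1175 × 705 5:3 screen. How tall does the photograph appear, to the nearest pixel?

2.40:1 in 825×660: fills the width, so the photograph is 825.00 × 343.75.
5:4 in 1175×705: fills the height, so the intermediate becomes 881.25 × 705.00 — a scale of ×1.0682.
So the photograph's height is 343.75 × 1.0682 ≈ 367.19.

367 px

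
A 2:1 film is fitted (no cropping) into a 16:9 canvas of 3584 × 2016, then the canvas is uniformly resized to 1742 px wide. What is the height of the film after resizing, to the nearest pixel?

871 px

In the 3584×2016 frame the film fills the width: height = 3584 × 1/2 ≈ 1792.00 px.
Scaling 3584 → 1742 is ×0.4860, so the height becomes 1792.00 × 0.4860 ≈ 871.00 px.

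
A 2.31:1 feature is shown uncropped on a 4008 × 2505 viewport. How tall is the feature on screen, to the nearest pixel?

1735 px

2.31:1 is wider than 16:10, so it spans the full width.
That makes the image 1735.06 px tall (4008 / 2.310).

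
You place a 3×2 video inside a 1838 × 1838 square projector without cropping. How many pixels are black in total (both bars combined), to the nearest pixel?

1126081 pixels

3×2 is wider than square, so it spans the full width.
The video is 1838 × 2/3 ≈ 1225.3333 px tall.
1838 − 1225.3333 = 612.6667 px of bars.
That's 612.6667 × 1838 ≈ 1126081 black pixels.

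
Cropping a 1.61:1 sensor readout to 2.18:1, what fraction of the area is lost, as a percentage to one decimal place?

2.18:1 is wider than 1.61:1, so the crop keeps the full width and trims the height.
(1.610)/(2.180) ≈ 0.739 of the area survives, leaving 26.15% discarded.

26.1%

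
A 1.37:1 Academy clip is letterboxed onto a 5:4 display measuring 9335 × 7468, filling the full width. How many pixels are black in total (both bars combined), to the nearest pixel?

6106316 pixels

Content height = 9335 / 1.370 ≈ 6813.8686 px.
Black = 7468 − 6813.8686 = 654.1314 px.
That's 654.1314 × 9335 ≈ 6106316 black pixels.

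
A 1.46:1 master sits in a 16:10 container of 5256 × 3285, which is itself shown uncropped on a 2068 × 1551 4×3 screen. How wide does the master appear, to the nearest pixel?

1887 px

1.46:1 in 5256×3285: fills the height, so the master is 4796.10 × 3285.00.
The 16:10 canvas is width-limited in 2068×1551, giving 2068.00 × 1292.50; scale factor 0.3935.
So the master's width is 4796.10 × 0.3935 ≈ 1887.05.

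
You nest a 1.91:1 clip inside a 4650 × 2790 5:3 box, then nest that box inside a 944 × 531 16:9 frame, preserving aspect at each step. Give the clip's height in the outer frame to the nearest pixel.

463 px

Inside the 4650×2790 canvas the clip is width-limited at 4650.00 × 2434.55.
The 5:3 canvas is height-limited in 944×531, giving 885.00 × 531.00; scale factor 0.1903.
Applying the same ×0.1903: 2434.55 → 463.35.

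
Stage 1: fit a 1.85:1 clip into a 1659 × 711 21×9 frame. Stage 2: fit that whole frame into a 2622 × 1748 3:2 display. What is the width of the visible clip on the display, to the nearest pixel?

2079 px

Inside the 1659×711 canvas the clip is height-limited at 1315.35 × 711.00.
21×9 in 2622×1748: fills the width, so the intermediate becomes 2622.00 × 1123.71 — a scale of ×1.5805.
So the clip's width is 1315.35 × 1.5805 ≈ 2078.87.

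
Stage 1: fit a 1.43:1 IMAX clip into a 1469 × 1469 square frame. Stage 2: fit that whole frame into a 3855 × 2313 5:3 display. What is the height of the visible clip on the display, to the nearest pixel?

Inside the 1469×1469 canvas the clip is width-limited at 1469.00 × 1027.27.
The square canvas is height-limited in 3855×2313, giving 2313.00 × 2313.00; scale factor 1.5745.
So the clip's height is 1027.27 × 1.5745 ≈ 1617.48.

1617 px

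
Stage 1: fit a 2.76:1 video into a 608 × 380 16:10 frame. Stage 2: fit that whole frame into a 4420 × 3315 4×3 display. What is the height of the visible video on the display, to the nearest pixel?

1601 px

2.76:1 in 608×380: fills the width, so the video is 608.00 × 220.29.
The 16:10 canvas is width-limited in 4420×3315, giving 4420.00 × 2762.50; scale factor 7.2697.
So the video's height is 220.29 × 7.2697 ≈ 1601.45.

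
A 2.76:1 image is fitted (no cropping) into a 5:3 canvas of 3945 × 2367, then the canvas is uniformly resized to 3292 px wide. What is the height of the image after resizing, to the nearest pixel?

1193 px

Fitted into 3945×2367, the image spans the width; its height is 3945 / 2.760 ≈ 1429.35 px.
Resizing to 3292 px wide multiplies everything by 0.8345: 1429.35 → 1192.75 px.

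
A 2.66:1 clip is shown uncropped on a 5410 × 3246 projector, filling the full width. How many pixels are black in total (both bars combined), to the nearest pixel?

The clip is 5410 / 2.660 ≈ 2033.8346 px tall.
Black = 3246 − 2033.8346 = 1212.1654 px.
That's 1212.1654 × 5410 ≈ 6557815 black pixels.

6557815 pixels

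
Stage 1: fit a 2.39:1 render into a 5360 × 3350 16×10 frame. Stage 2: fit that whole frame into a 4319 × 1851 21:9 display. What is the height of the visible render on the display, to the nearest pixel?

Inside the 5360×3350 canvas the render is width-limited at 5360.00 × 2242.68.
The 16×10 canvas is height-limited in 4319×1851, giving 2961.60 × 1851.00; scale factor 0.5525.
So the render's height is 2242.68 × 0.5525 ≈ 1239.16.

1239 px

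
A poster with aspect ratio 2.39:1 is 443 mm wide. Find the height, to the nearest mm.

443 / 2.390 = 185.36.

185 mm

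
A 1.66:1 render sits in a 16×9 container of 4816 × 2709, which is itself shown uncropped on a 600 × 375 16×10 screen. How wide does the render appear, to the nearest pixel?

560 px

Inside the 4816×2709 canvas the render is height-limited at 4496.94 × 2709.00.
16×9 in 600×375: fills the width, so the intermediate becomes 600.00 × 337.50 — a scale of ×0.1246.
So the render's width is 4496.94 × 0.1246 ≈ 560.25.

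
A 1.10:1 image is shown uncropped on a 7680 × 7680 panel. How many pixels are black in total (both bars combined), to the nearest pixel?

1.10:1 is wider than square, so it spans the full width.
That makes the image 6981.8182 px tall (7680 / 1.100).
Black = 7680 − 6981.8182 = 698.1818 px.
Across the 7680-px span: 698.1818 × 7680 ≈ 5362036 px.

5362036 pixels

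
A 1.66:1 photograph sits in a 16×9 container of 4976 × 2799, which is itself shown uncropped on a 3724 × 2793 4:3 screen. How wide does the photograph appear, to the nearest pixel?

3477 px

First fit — 1.66:1 into 4976×2799 spans the height: 4646.34 × 2799.00.
16×9 in 3724×2793: fills the width, so the intermediate becomes 3724.00 × 2094.75 — a scale of ×0.7484.
The photograph scales with it: width 4646.34 × 0.7484 ≈ 3477.28.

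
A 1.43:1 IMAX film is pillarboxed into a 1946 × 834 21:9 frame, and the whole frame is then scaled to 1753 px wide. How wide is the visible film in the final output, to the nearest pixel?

At 1946×834 the film is height-limited, so width = 834 × 1.430 ≈ 1192.62 px.
The frame scales by 1753/1946 = 0.9008; 1192.62 × 0.9008 ≈ 1074.34 px.

1074 px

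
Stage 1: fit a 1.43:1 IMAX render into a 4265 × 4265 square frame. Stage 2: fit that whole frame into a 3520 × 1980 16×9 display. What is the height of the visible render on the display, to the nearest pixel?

1385 px

First fit — 1.43:1 IMAX into 4265×4265 spans the width: 4265.00 × 2982.52.
square in 3520×1980: fills the height, so the intermediate becomes 1980.00 × 1980.00 — a scale of ×0.4642.
Applying the same ×0.4642: 2982.52 → 1384.62.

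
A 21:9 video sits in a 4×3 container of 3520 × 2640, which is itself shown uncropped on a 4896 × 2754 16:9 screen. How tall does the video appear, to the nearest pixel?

1574 px

21:9 in 3520×2640: fills the width, so the video is 3520.00 × 1508.57.
Second fit — the 4×3 canvas into 4896×2754 spans the height: 3672.00 × 2754.00 (×1.0432 from 3520×2640).
So the video's height is 1508.57 × 1.0432 ≈ 1573.71.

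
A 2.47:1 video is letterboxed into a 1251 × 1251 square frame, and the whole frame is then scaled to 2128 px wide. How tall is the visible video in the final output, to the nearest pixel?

In the 1251×1251 frame the video fills the width: height = 1251 / 2.470 ≈ 506.48 px.
The frame scales by 2128/1251 = 1.7010; 506.48 × 1.7010 ≈ 861.54 px.

862 px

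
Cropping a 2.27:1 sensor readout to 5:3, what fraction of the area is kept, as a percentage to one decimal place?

73.4%

The height stays; only width is cut (since 5:3 is narrower than 2.27:1).
(1.667)/(2.270) ≈ 0.734 of the area survives.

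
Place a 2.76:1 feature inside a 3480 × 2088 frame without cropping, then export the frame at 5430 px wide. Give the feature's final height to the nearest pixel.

1967 px

In the 3480×2088 frame the feature fills the width: height = 3480 / 2.760 ≈ 1260.87 px.
Resizing to 5430 px wide multiplies everything by 1.5603: 1260.87 → 1967.39 px.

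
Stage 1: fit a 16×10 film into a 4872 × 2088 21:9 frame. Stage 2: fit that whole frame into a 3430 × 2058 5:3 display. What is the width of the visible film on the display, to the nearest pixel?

First fit — 16×10 into 4872×2088 spans the height: 3340.80 × 2088.00.
21:9 in 3430×2058: fills the width, so the intermediate becomes 3430.00 × 1470.00 — a scale of ×0.7040.
The film scales with it: width 3340.80 × 0.7040 ≈ 2352.00.

2352 px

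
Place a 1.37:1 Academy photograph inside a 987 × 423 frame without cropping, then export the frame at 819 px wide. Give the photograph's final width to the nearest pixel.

481 px

At 987×423 the photograph is height-limited, so width = 423 × 1.370 ≈ 579.51 px.
Resizing to 819 px wide multiplies everything by 0.8298: 579.51 → 480.87 px.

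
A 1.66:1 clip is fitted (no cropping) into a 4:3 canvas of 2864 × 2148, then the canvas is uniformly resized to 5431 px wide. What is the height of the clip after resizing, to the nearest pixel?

3272 px

In the 2864×2148 frame the clip fills the width: height = 2864 / 1.660 ≈ 1725.30 px.
Resizing to 5431 px wide multiplies everything by 1.8963: 1725.30 → 3271.69 px.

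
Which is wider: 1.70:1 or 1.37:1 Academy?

1.7 and 1.37; 1.7 > 1.37.

1.70:1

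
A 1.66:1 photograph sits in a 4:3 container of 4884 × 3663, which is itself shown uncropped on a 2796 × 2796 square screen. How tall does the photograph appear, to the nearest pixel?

1.66:1 in 4884×3663: fills the width, so the photograph is 4884.00 × 2942.17.
The 4:3 canvas is width-limited in 2796×2796, giving 2796.00 × 2097.00; scale factor 0.5725.
Applying the same ×0.5725: 2942.17 → 1684.34.

1684 px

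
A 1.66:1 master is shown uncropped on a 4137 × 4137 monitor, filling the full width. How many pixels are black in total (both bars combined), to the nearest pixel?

Content height = 4137 / 1.660 ≈ 2492.1687 px.
4137 − 2492.1687 = 1644.8313 px of bars.
Bar area = 1644.8313 × 4137 ≈ 6804667 px.

6804667 pixels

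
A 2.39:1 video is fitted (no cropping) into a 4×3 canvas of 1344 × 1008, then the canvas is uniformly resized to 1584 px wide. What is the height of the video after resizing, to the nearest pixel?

663 px

In the 1344×1008 frame the video fills the width: height = 1344 / 2.390 ≈ 562.34 px.
Resizing to 1584 px wide multiplies everything by 1.1786: 562.34 → 662.76 px.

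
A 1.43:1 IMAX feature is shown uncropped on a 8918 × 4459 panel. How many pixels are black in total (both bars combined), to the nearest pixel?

Since 1.430 < 2.000, the feature is height-limited.
Content width = 4459 × 1.430 ≈ 6376.3700 px.
Leftover width: 8918 − 6376.3700 = 2541.6300 px.
Bar area = 2541.6300 × 4459 ≈ 11333128 px.

11333128 pixels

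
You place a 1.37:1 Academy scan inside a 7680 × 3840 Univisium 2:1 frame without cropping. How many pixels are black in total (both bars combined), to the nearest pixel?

9289728 pixels

Since 1.370 < 2.000, the scan is height-limited.
That makes the image 5260.8000 px wide (3840 × 1.370).
Leftover width: 7680 − 5260.8000 = 2419.2000 px.
That's 2419.2000 × 3840 ≈ 9289728 black pixels.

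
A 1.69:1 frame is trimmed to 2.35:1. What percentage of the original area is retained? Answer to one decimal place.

The width stays; only height is cut (since 2.35:1 is wider than 1.69:1).
Fraction kept = (1.690)/(2.350) ≈ 71.91%.

71.9%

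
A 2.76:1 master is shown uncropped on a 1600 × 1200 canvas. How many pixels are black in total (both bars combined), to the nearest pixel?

2.76:1 (2.760) > 4:3 (1.333), so the master fills the width.
Content height = 1600 / 2.760 ≈ 579.7101 px.
1200 − 579.7101 = 620.2899 px of bars.
Bar area = 620.2899 × 1600 ≈ 992464 px.

992464 pixels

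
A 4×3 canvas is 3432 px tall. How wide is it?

4576 px

3432·4/3 = 4576.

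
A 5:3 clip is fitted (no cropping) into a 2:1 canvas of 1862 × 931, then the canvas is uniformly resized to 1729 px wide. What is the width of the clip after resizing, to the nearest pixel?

1441 px

At 1862×931 the clip is height-limited, so width = 931 × 5/3 ≈ 1551.67 px.
Scaling 1862 → 1729 is ×0.9286, so the width becomes 1551.67 × 0.9286 ≈ 1440.83 px.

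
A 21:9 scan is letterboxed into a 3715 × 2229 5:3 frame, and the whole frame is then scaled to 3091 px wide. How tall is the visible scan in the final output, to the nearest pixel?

1325 px

Fitted into 3715×2229, the scan spans the width; its height is 3715 × 9/21 ≈ 1592.14 px.
Resizing to 3091 px wide multiplies everything by 0.8320: 1592.14 → 1324.71 px.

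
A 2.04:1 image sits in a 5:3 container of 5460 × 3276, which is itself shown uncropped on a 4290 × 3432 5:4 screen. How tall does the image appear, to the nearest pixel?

Inside the 5460×3276 canvas the image is width-limited at 5460.00 × 2676.47.
5:3 in 4290×3432: fills the width, so the intermediate becomes 4290.00 × 2574.00 — a scale of ×0.7857.
Applying the same ×0.7857: 2676.47 → 2102.94.

2103 px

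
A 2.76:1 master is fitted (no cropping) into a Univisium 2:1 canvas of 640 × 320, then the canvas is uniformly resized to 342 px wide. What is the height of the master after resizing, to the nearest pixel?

In the 640×320 frame the master fills the width: height = 640 / 2.760 ≈ 231.88 px.
Scaling 640 → 342 is ×0.5344, so the height becomes 231.88 × 0.5344 ≈ 123.91 px.

124 px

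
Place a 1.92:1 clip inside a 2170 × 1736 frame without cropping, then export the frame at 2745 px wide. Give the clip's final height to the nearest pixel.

At 2170×1736 the clip is width-limited, so height = 2170 / 1.920 ≈ 1130.21 px.
The frame scales by 2745/2170 = 1.2650; 1130.21 × 1.2650 ≈ 1429.69 px.

1430 px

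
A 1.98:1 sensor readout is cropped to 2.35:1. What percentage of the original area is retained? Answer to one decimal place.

84.3%

2.35:1 is wider than 1.98:1, so the crop keeps the full width and trims the height.
Area ratio = (1.980)/(2.350) = 84.26% retained.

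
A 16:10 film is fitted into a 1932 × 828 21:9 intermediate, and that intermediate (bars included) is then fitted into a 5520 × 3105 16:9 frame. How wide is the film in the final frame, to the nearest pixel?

3785 px

Inside the 1932×828 canvas the film is height-limited at 1324.80 × 828.00.
The 21:9 canvas is width-limited in 5520×3105, giving 5520.00 × 2365.71; scale factor 2.8571.
So the film's width is 1324.80 × 2.8571 ≈ 3785.14.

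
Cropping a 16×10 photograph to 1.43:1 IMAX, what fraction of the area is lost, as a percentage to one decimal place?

10.6%

The height stays; only width is cut (since 1.43:1 IMAX is narrower than 16×10).
(1.430)/(1.600) ≈ 0.894 of the area survives, leaving 10.62% discarded.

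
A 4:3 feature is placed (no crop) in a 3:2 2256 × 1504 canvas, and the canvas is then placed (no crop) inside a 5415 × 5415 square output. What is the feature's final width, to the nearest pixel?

4813 px

First fit — 4:3 into 2256×1504 spans the height: 2005.33 × 1504.00.
The 3:2 canvas is width-limited in 5415×5415, giving 5415.00 × 3610.00; scale factor 2.4003.
Applying the same ×2.4003: 2005.33 → 4813.33.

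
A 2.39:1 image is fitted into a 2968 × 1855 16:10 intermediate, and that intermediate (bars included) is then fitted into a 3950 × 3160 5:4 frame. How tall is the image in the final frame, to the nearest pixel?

First fit — 2.39:1 into 2968×1855 spans the width: 2968.00 × 1241.84.
The 16:10 canvas is width-limited in 3950×3160, giving 3950.00 × 2468.75; scale factor 1.3309.
The image scales with it: height 1241.84 × 1.3309 ≈ 1652.72.

1653 px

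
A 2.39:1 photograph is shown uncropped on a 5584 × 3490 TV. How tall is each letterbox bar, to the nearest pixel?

577 px

2.39:1 (2.390) > 16×10 (1.600), so the photograph fills the width.
That makes the image 2336.40 px tall (5584 / 2.390).
3490 − 2336.40 = 1153.60 px of bars (576.80 each).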